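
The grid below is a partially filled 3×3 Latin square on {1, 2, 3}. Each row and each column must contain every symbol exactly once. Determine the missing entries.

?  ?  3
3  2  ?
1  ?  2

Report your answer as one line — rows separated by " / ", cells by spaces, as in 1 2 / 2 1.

Cell (r1,c1): row 1 has {3}; column 1 has {1,3} → 2.
Cell (r1,c2): row 1 has {2,3}; column 2 has {2} → 1.
Cell (r2,c3): row 2 has {2,3}; column 3 has {2,3} → 1.
Cell (r3,c2): row 3 has {1,2}; column 2 has {1,2} → 3.

2 1 3 / 3 2 1 / 1 3 2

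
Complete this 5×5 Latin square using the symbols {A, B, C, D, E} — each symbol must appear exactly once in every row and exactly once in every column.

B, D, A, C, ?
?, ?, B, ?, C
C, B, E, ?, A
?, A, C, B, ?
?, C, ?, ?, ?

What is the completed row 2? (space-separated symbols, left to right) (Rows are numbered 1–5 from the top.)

D E B A C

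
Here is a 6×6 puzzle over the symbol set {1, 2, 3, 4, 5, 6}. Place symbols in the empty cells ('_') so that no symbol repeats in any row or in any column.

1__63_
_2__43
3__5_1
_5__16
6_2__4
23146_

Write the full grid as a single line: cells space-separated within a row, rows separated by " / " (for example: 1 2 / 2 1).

(r1,c2) = 4
(r1,c3) = 5
(r1,c6) = 2
(r2,c1) = 5
(r2,c3) = 6
(r2,c4) = 1
(r3,c2) = 6
(r3,c3) = 4
(r3,c5) = 2
(r4,c1) = 4
(r4,c3) = 3
(r4,c4) = 2
(r5,c2) = 1
(r5,c4) = 3
(r5,c5) = 5
(r6,c6) = 5

1 4 5 6 3 2 / 5 2 6 1 4 3 / 3 6 4 5 2 1 / 4 5 3 2 1 6 / 6 1 2 3 5 4 / 2 3 1 4 6 5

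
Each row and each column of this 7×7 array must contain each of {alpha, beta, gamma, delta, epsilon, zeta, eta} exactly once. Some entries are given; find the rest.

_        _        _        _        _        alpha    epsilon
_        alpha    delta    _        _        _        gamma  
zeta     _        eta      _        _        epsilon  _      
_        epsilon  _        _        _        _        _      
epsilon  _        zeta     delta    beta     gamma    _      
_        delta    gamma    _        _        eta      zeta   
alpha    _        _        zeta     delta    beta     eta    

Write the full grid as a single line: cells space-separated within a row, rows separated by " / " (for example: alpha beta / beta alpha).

delta zeta beta gamma eta alpha epsilon / eta alpha delta beta epsilon zeta gamma / zeta beta eta alpha gamma epsilon delta / gamma epsilon alpha eta zeta delta beta / epsilon eta zeta delta beta gamma alpha / beta delta gamma epsilon alpha eta zeta / alpha gamma epsilon zeta delta beta eta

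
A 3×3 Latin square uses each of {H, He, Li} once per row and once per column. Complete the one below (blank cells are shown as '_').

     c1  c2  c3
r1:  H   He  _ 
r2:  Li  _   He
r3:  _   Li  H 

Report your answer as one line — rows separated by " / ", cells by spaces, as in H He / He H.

H He Li / Li H He / He Li H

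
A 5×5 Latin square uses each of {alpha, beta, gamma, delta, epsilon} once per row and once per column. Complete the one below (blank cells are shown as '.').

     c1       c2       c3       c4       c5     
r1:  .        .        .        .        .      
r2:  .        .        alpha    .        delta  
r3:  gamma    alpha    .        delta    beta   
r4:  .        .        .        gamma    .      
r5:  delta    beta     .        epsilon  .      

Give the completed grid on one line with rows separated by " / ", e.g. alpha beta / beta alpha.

beta epsilon delta alpha gamma / epsilon gamma alpha beta delta / gamma alpha epsilon delta beta / alpha delta beta gamma epsilon / delta beta gamma epsilon alpha

Cell (r2,c4): row 2 has {alpha,delta}; column 4 has {gamma,delta,epsilon} → beta.
Cell (r3,c3): row 3 has {alpha,beta,gamma,delta}; column 3 has {alpha} → epsilon.
Cell (r5,c3): row 5 has {beta,delta,epsilon}; column 3 has {alpha,epsilon} → gamma.
Cell (r5,c5): row 5 has {beta,gamma,delta,epsilon}; column 5 has {beta,delta} → alpha.
Cell (r1,c4): row 1 is empty so far; column 4 has {beta,gamma,delta,epsilon} → alpha.
Cell (r2,c1): row 2 has {alpha,beta,delta}; column 1 has {gamma,delta} → epsilon.
Cell (r2,c2): row 2 has {alpha,beta,delta,epsilon}; column 2 has {alpha,beta} → gamma.
Cell (r4,c5): row 4 has {gamma}; column 5 has {alpha,beta,delta} → epsilon.
Cell (r1,c1): row 1 has {alpha}; column 1 has {gamma,delta,epsilon} → beta.
Cell (r1,c3): row 1 has {alpha,beta}; column 3 has {alpha,gamma,epsilon} → delta.
Cell (r1,c5): row 1 has {alpha,beta,delta}; column 5 has {alpha,beta,delta,epsilon} → gamma.
Cell (r4,c1): row 4 has {gamma,epsilon}; column 1 has {beta,gamma,delta,epsilon} → alpha.
Cell (r4,c2): row 4 has {alpha,gamma,epsilon}; column 2 has {alpha,beta,gamma} → delta.
Cell (r4,c3): row 4 has {alpha,gamma,delta,epsilon}; column 3 has {alpha,gamma,delta,epsilon} → beta.
Cell (r1,c2): row 1 has {alpha,beta,gamma,delta}; column 2 has {alpha,beta,gamma,delta} → epsilon.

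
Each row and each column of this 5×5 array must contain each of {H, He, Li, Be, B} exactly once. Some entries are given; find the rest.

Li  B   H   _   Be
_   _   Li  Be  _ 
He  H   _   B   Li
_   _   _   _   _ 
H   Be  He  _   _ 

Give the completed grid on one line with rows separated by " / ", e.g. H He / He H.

Li B H He Be / B He Li Be H / He H Be B Li / Be Li B H He / H Be He Li B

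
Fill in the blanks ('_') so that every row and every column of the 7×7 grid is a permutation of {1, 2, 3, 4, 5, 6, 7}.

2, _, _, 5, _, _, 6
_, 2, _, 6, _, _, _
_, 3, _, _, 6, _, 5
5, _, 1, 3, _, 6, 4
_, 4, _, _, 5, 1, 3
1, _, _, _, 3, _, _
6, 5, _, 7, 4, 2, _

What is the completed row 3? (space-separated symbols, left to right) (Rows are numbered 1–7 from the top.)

(r4,c2): row 4 has {1,3,4,5,6}; column 2 has {2,3,4,5}, so it must be 7.
(r4,c5): row 4 has {1,3,4,5,6,7}; column 5 has {3,4,5,6}, so it must be 2.
(r5,c1): row 5 has {1,3,4,5}; column 1 has {1,2,5,6}, so it must be 7.
(r5,c4): row 5 has {1,3,4,5,7}; column 4 has {3,5,6,7}, so it must be 2.
(r6,c2): row 6 has {1,3}; column 2 has {2,3,4,5,7}, so it must be 6.
(r6,c4): row 6 has {1,3,6}; column 4 has {2,3,5,6,7}, so it must be 4.
(r7,c3): row 7 has {2,4,5,6,7}; column 3 has {1}, so it must be 3.
(r7,c7): row 7 has {2,3,4,5,6,7}; column 7 has {3,4,5,6}, so it must be 1.
(r1,c2): row 1 has {2,5,6}; column 2 has {2,3,4,5,6,7}, so it must be 1.
(r1,c5): row 1 has {1,2,5,6}; column 5 has {2,3,4,5,6}, so it must be 7.
(r2,c5): row 2 has {2,6}; column 5 has {2,3,4,5,6,7}, so it must be 1.
(r2,c7): row 2 has {1,2,6}; column 7 has {1,3,4,5,6}, so it must be 7.
(r3,c1): row 3 has {3,5,6}; column 1 has {1,2,5,6,7}, so it must be 4.
(r3,c4): row 3 has {3,4,5,6}; column 4 has {2,3,4,5,6,7}, so it must be 1.
(r3,c6): row 3 has {1,3,4,5,6}; column 6 has {1,2,6}, so it must be 7.
(r5,c3): row 5 has {1,2,3,4,5,7}; column 3 has {1,3}, so it must be 6.
(r6,c6): row 6 has {1,3,4,6}; column 6 has {1,2,6,7}, so it must be 5.
(r6,c7): row 6 has {1,3,4,5,6}; column 7 has {1,3,4,5,6,7}, so it must be 2.
(r1,c3): row 1 has {1,2,5,6,7}; column 3 has {1,3,6}, so it must be 4.
(r1,c6): row 1 has {1,2,4,5,6,7}; column 6 has {1,2,5,6,7}, so it must be 3.
(r2,c1): row 2 has {1,2,6,7}; column 1 has {1,2,4,5,6,7}, so it must be 3.
(r2,c3): row 2 has {1,2,3,6,7}; column 3 has {1,3,4,6}, so it must be 5.
(r2,c6): row 2 has {1,2,3,5,6,7}; column 6 has {1,2,3,5,6,7}, so it must be 4.
(r3,c3): row 3 has {1,3,4,5,6,7}; column 3 has {1,3,4,5,6}, so it must be 2.

4 3 2 1 6 7 5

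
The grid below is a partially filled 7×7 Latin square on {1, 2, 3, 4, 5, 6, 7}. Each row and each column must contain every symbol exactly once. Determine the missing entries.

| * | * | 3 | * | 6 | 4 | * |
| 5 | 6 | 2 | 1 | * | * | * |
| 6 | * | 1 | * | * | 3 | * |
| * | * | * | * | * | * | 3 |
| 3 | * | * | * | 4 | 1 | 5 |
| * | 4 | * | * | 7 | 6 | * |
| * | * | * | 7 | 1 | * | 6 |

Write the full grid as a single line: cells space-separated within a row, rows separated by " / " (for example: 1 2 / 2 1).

7 2 3 5 6 4 1 / 5 6 2 1 3 7 4 / 6 5 1 4 2 3 7 / 4 1 7 6 5 2 3 / 3 7 6 2 4 1 5 / 1 4 5 3 7 6 2 / 2 3 4 7 1 5 6

(r2,c5): row 2 has {1,2,5,6}; column 5 has {1,4,6,7}, so it must be 3.
(r2,c6): row 2 has {1,2,3,5,6}; column 6 has {1,3,4,6}, so it must be 7.
(r2,c7): row 2 has {1,2,3,5,6,7}; column 7 has {3,5,6}, so it must be 4.
(r6,c3): row 6 has {4,6,7}; column 3 has {1,2,3}, so it must be 5.
(r7,c3): row 7 has {1,6,7}; column 3 has {1,2,3,5}, so it must be 4.
(r7,c1): row 7 has {1,4,6,7}; column 1 has {3,5,6}, so it must be 2.
(r7,c6): row 7 has {1,2,4,6,7}; column 6 has {1,3,4,6,7}, so it must be 5.
(r4,c6): row 4 has {3}; column 6 has {1,3,4,5,6,7}, so it must be 2.
(r6,c1): row 6 has {4,5,6,7}; column 1 has {2,3,5,6}, so it must be 1.
(r6,c7): row 6 has {1,4,5,6,7}; column 7 has {3,4,5,6}, so it must be 2.
(r7,c2): row 7 has {1,2,4,5,6,7}; column 2 has {4,6}, so it must be 3.
(r1,c1): row 1 has {3,4,6}; column 1 has {1,2,3,5,6}, so it must be 7.
(r1,c7): row 1 has {3,4,6,7}; column 7 has {2,3,4,5,6}, so it must be 1.
(r3,c7): row 3 has {1,3,6}; column 7 has {1,2,3,4,5,6}, so it must be 7.
(r4,c1): row 4 has {2,3}; column 1 has {1,2,3,5,6,7}, so it must be 4.
(r4,c5): row 4 has {2,3,4}; column 5 has {1,3,4,6,7}, so it must be 5.
(r6,c4): row 6 has {1,2,4,5,6,7}; column 4 has {1,7}, so it must be 3.
(r3,c5): row 3 has {1,3,6,7}; column 5 has {1,3,4,5,6,7}, so it must be 2.
(r4,c4): row 4 has {2,3,4,5}; column 4 has {1,3,7}, so it must be 6.
(r5,c4): row 5 has {1,3,4,5}; column 4 has {1,3,6,7}, so it must be 2.
(r1,c4): row 1 has {1,3,4,6,7}; column 4 has {1,2,3,6,7}, so it must be 5.
(r3,c2): row 3 has {1,2,3,6,7}; column 2 has {3,4,6}, so it must be 5.
(r3,c4): row 3 has {1,2,3,5,6,7}; column 4 has {1,2,3,5,6,7}, so it must be 4.
(r4,c3): row 4 has {2,3,4,5,6}; column 3 has {1,2,3,4,5}, so it must be 7.
(r5,c2): row 5 has {1,2,3,4,5}; column 2 has {3,4,5,6}, so it must be 7.
(r5,c3): row 5 has {1,2,3,4,5,7}; column 3 has {1,2,3,4,5,7}, so it must be 6.
(r1,c2): row 1 has {1,3,4,5,6,7}; column 2 has {3,4,5,6,7}, so it must be 2.
(r4,c2): row 4 has {2,3,4,5,6,7}; column 2 has {2,3,4,5,6,7}, so it must be 1.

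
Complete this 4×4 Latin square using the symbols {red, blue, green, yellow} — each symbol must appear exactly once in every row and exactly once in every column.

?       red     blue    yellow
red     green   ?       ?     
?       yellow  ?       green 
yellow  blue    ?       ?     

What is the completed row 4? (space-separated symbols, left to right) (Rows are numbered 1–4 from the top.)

yellow blue green red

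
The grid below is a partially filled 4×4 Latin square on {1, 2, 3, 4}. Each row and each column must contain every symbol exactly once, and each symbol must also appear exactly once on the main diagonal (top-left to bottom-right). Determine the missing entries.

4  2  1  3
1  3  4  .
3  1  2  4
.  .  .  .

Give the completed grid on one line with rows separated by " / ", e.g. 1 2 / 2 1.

(r2,c4) = 2
(r4,c1) = 2
(r4,c2) = 4
(r4,c3) = 3
(r4,c4) = 1

4 2 1 3 / 1 3 4 2 / 3 1 2 4 / 2 4 3 1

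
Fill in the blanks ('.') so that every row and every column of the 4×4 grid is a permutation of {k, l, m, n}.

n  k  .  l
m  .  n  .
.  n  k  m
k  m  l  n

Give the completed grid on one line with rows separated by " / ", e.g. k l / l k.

n k m l / m l n k / l n k m / k m l n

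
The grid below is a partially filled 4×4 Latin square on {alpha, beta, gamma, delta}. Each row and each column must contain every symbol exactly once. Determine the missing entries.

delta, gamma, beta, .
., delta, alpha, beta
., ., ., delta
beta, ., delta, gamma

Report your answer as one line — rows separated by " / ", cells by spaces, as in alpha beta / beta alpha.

delta gamma beta alpha / gamma delta alpha beta / alpha beta gamma delta / beta alpha delta gamma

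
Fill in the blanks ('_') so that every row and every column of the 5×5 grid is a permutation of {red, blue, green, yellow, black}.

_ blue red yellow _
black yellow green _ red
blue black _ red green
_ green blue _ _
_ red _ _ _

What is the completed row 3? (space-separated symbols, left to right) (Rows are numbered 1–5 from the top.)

row 1 has {red,blue,yellow}; column 1 has {blue,black} — only green is left for (r1,c1).
row 1 has {red,blue,green,yellow}; column 5 has {red,green} — only black is left for (r1,c5).
row 2 has {red,green,yellow,black}; column 4 has {red,yellow} — only blue is left for (r2,c4).
row 3 has {red,blue,green,black}; column 3 has {red,blue,green} — only yellow is left for (r3,c3).

blue black yellow red green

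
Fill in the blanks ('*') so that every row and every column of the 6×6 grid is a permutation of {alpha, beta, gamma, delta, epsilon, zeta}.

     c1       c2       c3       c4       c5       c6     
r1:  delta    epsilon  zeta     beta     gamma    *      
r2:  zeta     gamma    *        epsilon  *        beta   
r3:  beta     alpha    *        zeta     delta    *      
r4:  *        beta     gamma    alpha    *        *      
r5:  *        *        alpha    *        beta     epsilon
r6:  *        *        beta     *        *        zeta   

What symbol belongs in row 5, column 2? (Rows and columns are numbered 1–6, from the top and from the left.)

Cell (r1,c6): row 1 has {beta,gamma,delta,epsilon,zeta}; column 6 has {beta,epsilon,zeta} → alpha.
Cell (r2,c3): row 2 has {beta,gamma,epsilon,zeta}; column 3 has {alpha,beta,gamma,zeta} → delta.
Cell (r2,c5): row 2 has {beta,gamma,delta,epsilon,zeta}; column 5 has {beta,gamma,delta} → alpha.
Cell (r3,c3): row 3 has {alpha,beta,delta,zeta}; column 3 has {alpha,beta,gamma,delta,zeta} → epsilon.
Cell (r3,c6): row 3 has {alpha,beta,delta,epsilon,zeta}; column 6 has {alpha,beta,epsilon,zeta} → gamma.
Cell (r4,c1): row 4 has {alpha,beta,gamma}; column 1 has {beta,delta,zeta} → epsilon.
Cell (r4,c5): row 4 has {alpha,beta,gamma,epsilon}; column 5 has {alpha,beta,gamma,delta} → zeta.
Cell (r4,c6): row 4 has {alpha,beta,gamma,epsilon,zeta}; column 6 has {alpha,beta,gamma,epsilon,zeta} → delta.
Cell (r5,c1): row 5 has {alpha,beta,epsilon}; column 1 has {beta,delta,epsilon,zeta} → gamma.
Cell (r5,c4): row 5 has {alpha,beta,gamma,epsilon}; column 4 has {alpha,beta,epsilon,zeta} → delta.
Cell (r6,c1): row 6 has {beta,zeta}; column 1 has {beta,gamma,delta,epsilon,zeta} → alpha.
Cell (r6,c2): row 6 has {alpha,beta,zeta}; column 2 has {alpha,beta,gamma,epsilon} → delta.
Cell (r6,c4): row 6 has {alpha,beta,delta,zeta}; column 4 has {alpha,beta,delta,epsilon,zeta} → gamma.
Cell (r6,c5): row 6 has {alpha,beta,gamma,delta,zeta}; column 5 has {alpha,beta,gamma,delta,zeta} → epsilon.
Cell (r5,c2): row 5 has {alpha,beta,gamma,delta,epsilon}; column 2 has {alpha,beta,gamma,delta,epsilon} → zeta.

zeta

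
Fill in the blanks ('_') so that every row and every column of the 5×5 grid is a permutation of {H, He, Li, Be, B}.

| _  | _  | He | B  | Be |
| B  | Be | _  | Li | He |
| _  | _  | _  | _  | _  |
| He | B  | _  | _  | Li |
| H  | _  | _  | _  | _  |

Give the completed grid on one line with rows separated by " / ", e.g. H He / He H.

Li H He B Be / B Be H Li He / Be Li B He H / He B Be H Li / H He Li Be B

(r1,c1) = Li
(r1,c2) = H
(r2,c3) = H
(r3,c1) = Be
(r4,c3) = Be
(r4,c4) = H
(r5,c5) = B
(r3,c4) = He
(r3,c5) = H
(r5,c3) = Li
(r5,c4) = Be
(r3,c2) = Li
(r3,c3) = B
(r5,c2) = He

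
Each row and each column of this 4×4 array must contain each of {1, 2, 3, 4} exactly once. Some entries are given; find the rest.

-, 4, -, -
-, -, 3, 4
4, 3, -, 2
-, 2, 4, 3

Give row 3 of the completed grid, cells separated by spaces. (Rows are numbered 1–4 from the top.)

4 3 1 2

Cell (r1,c4): row 1 has {4}; column 4 has {2,3,4} → 1.
Cell (r2,c2): row 2 has {3,4}; column 2 has {2,3,4} → 1.
Cell (r3,c3): row 3 has {2,3,4}; column 3 has {3,4} → 1.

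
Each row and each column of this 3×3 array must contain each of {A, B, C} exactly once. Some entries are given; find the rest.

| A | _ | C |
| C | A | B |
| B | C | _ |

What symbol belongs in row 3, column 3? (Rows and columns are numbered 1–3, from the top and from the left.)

(r1,c2) = B
(r3,c3) = A

A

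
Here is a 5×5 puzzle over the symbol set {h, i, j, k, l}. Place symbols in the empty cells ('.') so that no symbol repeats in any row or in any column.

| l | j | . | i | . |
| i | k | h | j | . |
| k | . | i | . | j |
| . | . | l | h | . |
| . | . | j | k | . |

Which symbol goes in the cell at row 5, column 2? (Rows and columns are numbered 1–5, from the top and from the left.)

(r1,c3): row 1 has {i,j,l}; column 3 has {h,i,j,l}, so it must be k.
(r1,c5): row 1 has {i,j,k,l}; column 5 has {j}, so it must be h.
(r2,c5): row 2 has {h,i,j,k}; column 5 has {h,j}, so it must be l.
(r3,c4): row 3 has {i,j,k}; column 4 has {h,i,j,k}, so it must be l.
(r4,c1): row 4 has {h,l}; column 1 has {i,k,l}, so it must be j.
(r4,c2): row 4 has {h,j,l}; column 2 has {j,k}, so it must be i.
(r4,c5): row 4 has {h,i,j,l}; column 5 has {h,j,l}, so it must be k.
(r5,c1): row 5 has {j,k}; column 1 has {i,j,k,l}, so it must be h.
(r5,c2): row 5 has {h,j,k}; column 2 has {i,j,k}, so it must be l.

l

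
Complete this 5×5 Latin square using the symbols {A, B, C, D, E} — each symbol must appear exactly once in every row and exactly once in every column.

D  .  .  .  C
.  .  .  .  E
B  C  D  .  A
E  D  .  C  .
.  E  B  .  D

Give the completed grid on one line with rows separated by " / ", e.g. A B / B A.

D A E B C / A B C D E / B C D E A / E D A C B / C E B A D

Cell (r3,c4): row 3 has {A,B,C,D}; column 4 has {C} → E.
Cell (r4,c3): row 4 has {C,D,E}; column 3 has {B,D} → A.
Cell (r4,c5): row 4 has {A,C,D,E}; column 5 has {A,C,D,E} → B.
Cell (r5,c4): row 5 has {B,D,E}; column 4 has {C,E} → A.
Cell (r1,c3): row 1 has {C,D}; column 3 has {A,B,D} → E.
Cell (r1,c4): row 1 has {C,D,E}; column 4 has {A,C,E} → B.
Cell (r2,c3): row 2 has {E}; column 3 has {A,B,D,E} → C.
Cell (r2,c4): row 2 has {C,E}; column 4 has {A,B,C,E} → D.
Cell (r5,c1): row 5 has {A,B,D,E}; column 1 has {B,D,E} → C.
Cell (r1,c2): row 1 has {B,C,D,E}; column 2 has {C,D,E} → A.
Cell (r2,c1): row 2 has {C,D,E}; column 1 has {B,C,D,E} → A.
Cell (r2,c2): row 2 has {A,C,D,E}; column 2 has {A,C,D,E} → B.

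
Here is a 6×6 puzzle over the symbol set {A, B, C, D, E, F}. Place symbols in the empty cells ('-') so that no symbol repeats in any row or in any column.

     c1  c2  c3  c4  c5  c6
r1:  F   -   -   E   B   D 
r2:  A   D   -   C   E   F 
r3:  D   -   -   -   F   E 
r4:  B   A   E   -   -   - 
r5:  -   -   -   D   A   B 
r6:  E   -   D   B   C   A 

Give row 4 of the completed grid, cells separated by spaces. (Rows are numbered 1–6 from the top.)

B A E F D C

At row 1, column 2: row 1 has {B,D,E,F}; column 2 has {A,D}; that leaves C.
At row 1, column 3: row 1 has {B,C,D,E,F}; column 3 has {D,E}; that leaves A.
At row 2, column 3: row 2 has {A,C,D,E,F}; column 3 has {A,D,E}; that leaves B.
At row 3, column 2: row 3 has {D,E,F}; column 2 has {A,C,D}; that leaves B.
At row 3, column 3: row 3 has {B,D,E,F}; column 3 has {A,B,D,E}; that leaves C.
At row 3, column 4: row 3 has {B,C,D,E,F}; column 4 has {B,C,D,E}; that leaves A.
At row 4, column 4: row 4 has {A,B,E}; column 4 has {A,B,C,D,E}; that leaves F.
At row 4, column 5: row 4 has {A,B,E,F}; column 5 has {A,B,C,E,F}; that leaves D.
At row 4, column 6: row 4 has {A,B,D,E,F}; column 6 has {A,B,D,E,F}; that leaves C.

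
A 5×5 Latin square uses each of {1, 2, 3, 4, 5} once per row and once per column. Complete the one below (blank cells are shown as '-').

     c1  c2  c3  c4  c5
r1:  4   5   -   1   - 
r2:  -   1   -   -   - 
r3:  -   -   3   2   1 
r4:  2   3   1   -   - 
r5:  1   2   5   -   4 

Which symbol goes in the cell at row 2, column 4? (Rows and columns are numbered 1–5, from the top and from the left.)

At row 1, column 3: row 1 has {1,4,5}; column 3 has {1,3,5}; that leaves 2.
At row 1, column 5: row 1 has {1,2,4,5}; column 5 has {1,4}; that leaves 3.
At row 2, column 3: row 2 has {1}; column 3 has {1,2,3,5}; that leaves 4.
At row 3, column 1: row 3 has {1,2,3}; column 1 has {1,2,4}; that leaves 5.
At row 3, column 2: row 3 has {1,2,3,5}; column 2 has {1,2,3,5}; that leaves 4.
At row 4, column 5: row 4 has {1,2,3}; column 5 has {1,3,4}; that leaves 5.
At row 5, column 4: row 5 has {1,2,4,5}; column 4 has {1,2}; that leaves 3.
At row 2, column 1: row 2 has {1,4}; column 1 has {1,2,4,5}; that leaves 3.
At row 2, column 4: row 2 has {1,3,4}; column 4 has {1,2,3}; that leaves 5.

5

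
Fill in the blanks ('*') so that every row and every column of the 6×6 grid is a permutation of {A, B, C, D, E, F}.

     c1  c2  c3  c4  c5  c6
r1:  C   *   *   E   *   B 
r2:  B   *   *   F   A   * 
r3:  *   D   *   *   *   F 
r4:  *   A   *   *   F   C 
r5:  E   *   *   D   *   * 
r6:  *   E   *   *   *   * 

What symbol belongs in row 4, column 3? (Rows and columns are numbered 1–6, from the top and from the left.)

E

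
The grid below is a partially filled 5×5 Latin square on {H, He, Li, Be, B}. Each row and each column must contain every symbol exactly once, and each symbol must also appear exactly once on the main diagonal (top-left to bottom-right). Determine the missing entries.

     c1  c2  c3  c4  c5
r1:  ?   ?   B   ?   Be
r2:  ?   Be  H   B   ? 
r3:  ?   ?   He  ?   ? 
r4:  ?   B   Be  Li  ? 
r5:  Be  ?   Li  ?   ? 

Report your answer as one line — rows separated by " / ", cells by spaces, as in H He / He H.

H Li B He Be / Li Be H B He / B H He Be Li / He B Be Li H / Be He Li H B

Cell (r1,c1): row 1 has {Be,B}; column 1 has {Be}; the diagonal has {He,Li,Be} → H.
Cell (r1,c4): row 1 has {H,Be,B}; column 4 has {Li,B} → He.
Cell (r4,c1): row 4 has {Li,Be,B}; column 1 has {H,Be} → He.
Cell (r4,c5): row 4 has {He,Li,Be,B}; column 5 has {Be} → H.
Cell (r5,c4): row 5 has {Li,Be}; column 4 has {He,Li,B} → H.
Cell (r5,c5): row 5 has {H,Li,Be}; column 5 has {H,Be}; the diagonal has {H,He,Li,Be} → B.
Cell (r1,c2): row 1 has {H,He,Be,B}; column 2 has {Be,B} → Li.
Cell (r2,c1): row 2 has {H,Be,B}; column 1 has {H,He,Be} → Li.
Cell (r2,c5): row 2 has {H,Li,Be,B}; column 5 has {H,Be,B} → He.
Cell (r3,c1): row 3 has {He}; column 1 has {H,He,Li,Be} → B.
Cell (r3,c2): row 3 has {He,B}; column 2 has {Li,Be,B} → H.
Cell (r3,c4): row 3 has {H,He,B}; column 4 has {H,He,Li,B} → Be.
Cell (r3,c5): row 3 has {H,He,Be,B}; column 5 has {H,He,Be,B} → Li.
Cell (r5,c2): row 5 has {H,Li,Be,B}; column 2 has {H,Li,Be,B} → He.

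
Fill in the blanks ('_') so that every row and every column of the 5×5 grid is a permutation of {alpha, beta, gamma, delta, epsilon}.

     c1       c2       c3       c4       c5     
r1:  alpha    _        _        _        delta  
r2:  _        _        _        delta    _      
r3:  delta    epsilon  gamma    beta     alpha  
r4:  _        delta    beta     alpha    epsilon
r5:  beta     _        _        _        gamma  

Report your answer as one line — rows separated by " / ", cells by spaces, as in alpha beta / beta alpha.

(r1,c3) = epsilon
(r1,c4) = gamma
(r2,c3) = alpha
(r2,c5) = beta
(r4,c1) = gamma
(r5,c2) = alpha
(r5,c3) = delta
(r5,c4) = epsilon
(r1,c2) = beta
(r2,c1) = epsilon
(r2,c2) = gamma

alpha beta epsilon gamma delta / epsilon gamma alpha delta beta / delta epsilon gamma beta alpha / gamma delta beta alpha epsilon / beta alpha delta epsilon gamma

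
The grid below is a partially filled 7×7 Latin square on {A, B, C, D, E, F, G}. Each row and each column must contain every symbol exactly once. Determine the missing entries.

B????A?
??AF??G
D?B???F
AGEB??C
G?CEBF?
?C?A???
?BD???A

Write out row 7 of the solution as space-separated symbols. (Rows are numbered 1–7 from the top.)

F B D C G E A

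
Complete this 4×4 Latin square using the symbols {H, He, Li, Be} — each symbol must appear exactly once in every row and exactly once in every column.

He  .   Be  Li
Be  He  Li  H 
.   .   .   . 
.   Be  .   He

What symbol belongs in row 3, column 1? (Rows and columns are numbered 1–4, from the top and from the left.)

H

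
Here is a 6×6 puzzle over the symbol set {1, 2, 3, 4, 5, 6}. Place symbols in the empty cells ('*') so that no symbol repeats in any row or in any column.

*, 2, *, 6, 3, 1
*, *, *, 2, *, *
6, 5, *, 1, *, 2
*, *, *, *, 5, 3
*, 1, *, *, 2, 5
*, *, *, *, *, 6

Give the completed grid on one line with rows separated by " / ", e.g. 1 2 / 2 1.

5 2 4 6 3 1 / 1 3 5 2 6 4 / 6 5 3 1 4 2 / 2 6 1 4 5 3 / 4 1 6 3 2 5 / 3 4 2 5 1 6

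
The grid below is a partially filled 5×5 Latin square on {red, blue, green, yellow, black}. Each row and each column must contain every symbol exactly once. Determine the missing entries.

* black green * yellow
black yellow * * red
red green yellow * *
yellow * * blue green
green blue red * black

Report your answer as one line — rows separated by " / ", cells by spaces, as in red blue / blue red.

blue black green red yellow / black yellow blue green red / red green yellow black blue / yellow red black blue green / green blue red yellow black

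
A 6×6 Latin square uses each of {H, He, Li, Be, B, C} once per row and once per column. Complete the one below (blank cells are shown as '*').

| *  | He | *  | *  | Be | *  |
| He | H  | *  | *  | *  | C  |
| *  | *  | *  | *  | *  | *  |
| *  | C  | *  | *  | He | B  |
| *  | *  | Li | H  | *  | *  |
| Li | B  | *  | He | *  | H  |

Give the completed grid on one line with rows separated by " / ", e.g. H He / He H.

H He C B Be Li / He H B Be Li C / B Li He C H Be / Be C H Li He B / C Be Li H B He / Li B Be He C H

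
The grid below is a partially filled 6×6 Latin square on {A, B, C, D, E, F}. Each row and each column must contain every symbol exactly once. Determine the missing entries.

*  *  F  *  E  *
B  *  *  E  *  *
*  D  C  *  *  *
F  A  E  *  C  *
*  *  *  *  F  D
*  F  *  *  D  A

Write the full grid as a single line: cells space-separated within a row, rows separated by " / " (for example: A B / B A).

D B F A E C / B C D E A F / A D C F B E / F A E D C B / C E A B F D / E F B C D A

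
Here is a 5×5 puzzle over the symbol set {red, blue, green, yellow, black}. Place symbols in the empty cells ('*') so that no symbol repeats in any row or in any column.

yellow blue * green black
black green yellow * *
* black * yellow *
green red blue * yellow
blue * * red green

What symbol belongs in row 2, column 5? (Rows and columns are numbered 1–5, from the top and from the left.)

(r1,c3) = red
(r2,c4) = blue
(r2,c5) = red

red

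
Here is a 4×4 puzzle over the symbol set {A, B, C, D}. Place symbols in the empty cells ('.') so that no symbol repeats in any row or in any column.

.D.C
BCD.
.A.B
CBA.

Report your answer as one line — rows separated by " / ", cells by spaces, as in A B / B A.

A D B C / B C D A / D A C B / C B A D

At row 1, column 1: row 1 has {C,D}; column 1 has {B,C}; that leaves A.
At row 1, column 3: row 1 has {A,C,D}; column 3 has {A,D}; that leaves B.
At row 2, column 4: row 2 has {B,C,D}; column 4 has {B,C}; that leaves A.
At row 3, column 1: row 3 has {A,B}; column 1 has {A,B,C}; that leaves D.
At row 3, column 3: row 3 has {A,B,D}; column 3 has {A,B,D}; that leaves C.
At row 4, column 4: row 4 has {A,B,C}; column 4 has {A,B,C}; that leaves D.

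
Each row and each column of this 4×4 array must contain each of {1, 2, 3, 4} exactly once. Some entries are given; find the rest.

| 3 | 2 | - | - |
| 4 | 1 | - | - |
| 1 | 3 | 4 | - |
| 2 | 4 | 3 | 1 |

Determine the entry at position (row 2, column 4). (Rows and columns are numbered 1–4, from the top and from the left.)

(r1,c3) = 1
(r1,c4) = 4
(r2,c3) = 2
(r2,c4) = 3

3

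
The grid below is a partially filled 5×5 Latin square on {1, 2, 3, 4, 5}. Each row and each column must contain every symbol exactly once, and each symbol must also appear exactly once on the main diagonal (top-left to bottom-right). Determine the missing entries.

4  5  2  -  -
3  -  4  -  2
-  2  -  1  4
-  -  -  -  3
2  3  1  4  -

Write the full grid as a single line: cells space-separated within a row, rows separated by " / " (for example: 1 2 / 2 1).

4 5 2 3 1 / 3 1 4 5 2 / 5 2 3 1 4 / 1 4 5 2 3 / 2 3 1 4 5

(r1,c4) = 3
(r1,c5) = 1
(r2,c2) = 1
(r2,c4) = 5
(r3,c1) = 5
(r3,c3) = 3
(r4,c1) = 1
(r4,c2) = 4
(r4,c3) = 5
(r4,c4) = 2
(r5,c5) = 5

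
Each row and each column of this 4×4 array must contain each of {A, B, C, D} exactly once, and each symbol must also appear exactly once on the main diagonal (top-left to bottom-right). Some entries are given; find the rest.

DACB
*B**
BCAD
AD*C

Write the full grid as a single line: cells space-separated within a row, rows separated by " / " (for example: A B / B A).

(r2,c1) = C
(r2,c3) = D
(r2,c4) = A
(r4,c3) = B

D A C B / C B D A / B C A D / A D B C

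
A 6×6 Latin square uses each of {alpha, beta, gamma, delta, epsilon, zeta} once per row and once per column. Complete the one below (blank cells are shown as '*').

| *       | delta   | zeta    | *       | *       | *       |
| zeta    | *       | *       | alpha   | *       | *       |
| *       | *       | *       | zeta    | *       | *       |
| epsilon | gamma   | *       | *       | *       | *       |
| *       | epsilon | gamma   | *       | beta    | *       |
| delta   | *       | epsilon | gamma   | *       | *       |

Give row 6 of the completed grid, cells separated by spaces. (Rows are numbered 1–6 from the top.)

delta zeta epsilon gamma alpha beta

(r2,c2) = beta
(r2,c3) = delta
(r3,c2) = alpha
(r3,c3) = beta
(r4,c3) = alpha
(r5,c1) = alpha
(r5,c4) = delta
(r5,c6) = zeta
(r6,c2) = zeta
(r6,c5) = alpha
(r6,c6) = beta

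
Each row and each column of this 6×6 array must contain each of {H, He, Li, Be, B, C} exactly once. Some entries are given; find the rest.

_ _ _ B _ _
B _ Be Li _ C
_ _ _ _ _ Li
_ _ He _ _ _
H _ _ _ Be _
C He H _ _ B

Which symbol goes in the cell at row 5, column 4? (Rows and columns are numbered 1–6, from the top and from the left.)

C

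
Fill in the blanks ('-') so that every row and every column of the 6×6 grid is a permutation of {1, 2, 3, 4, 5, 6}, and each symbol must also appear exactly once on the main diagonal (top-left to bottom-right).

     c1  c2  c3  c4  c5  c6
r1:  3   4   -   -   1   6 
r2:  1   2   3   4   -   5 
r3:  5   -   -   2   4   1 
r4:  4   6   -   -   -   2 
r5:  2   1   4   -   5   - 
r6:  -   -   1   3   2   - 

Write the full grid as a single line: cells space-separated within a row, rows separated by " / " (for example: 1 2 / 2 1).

Cell (r1,c4): row 1 has {1,3,4,6}; column 4 has {2,3,4} → 5.
Cell (r2,c5): row 2 has {1,2,3,4,5}; column 5 has {1,2,4,5} → 6.
Cell (r3,c2): row 3 has {1,2,4,5}; column 2 has {1,2,4,6} → 3.
Cell (r3,c3): row 3 has {1,2,3,4,5}; column 3 has {1,3,4}; the diagonal has {2,3,5} → 6.
Cell (r4,c3): row 4 has {2,4,6}; column 3 has {1,3,4,6} → 5.
Cell (r4,c4): row 4 has {2,4,5,6}; column 4 has {2,3,4,5}; the diagonal has {2,3,5,6} → 1.
Cell (r4,c5): row 4 has {1,2,4,5,6}; column 5 has {1,2,4,5,6} → 3.
Cell (r5,c4): row 5 has {1,2,4,5}; column 4 has {1,2,3,4,5} → 6.
Cell (r5,c6): row 5 has {1,2,4,5,6}; column 6 has {1,2,5,6} → 3.
Cell (r6,c1): row 6 has {1,2,3}; column 1 has {1,2,3,4,5} → 6.
Cell (r6,c2): row 6 has {1,2,3,6}; column 2 has {1,2,3,4,6} → 5.
Cell (r6,c6): row 6 has {1,2,3,5,6}; column 6 has {1,2,3,5,6}; the diagonal has {1,2,3,5,6} → 4.
Cell (r1,c3): row 1 has {1,3,4,5,6}; column 3 has {1,3,4,5,6} → 2.

3 4 2 5 1 6 / 1 2 3 4 6 5 / 5 3 6 2 4 1 / 4 6 5 1 3 2 / 2 1 4 6 5 3 / 6 5 1 3 2 4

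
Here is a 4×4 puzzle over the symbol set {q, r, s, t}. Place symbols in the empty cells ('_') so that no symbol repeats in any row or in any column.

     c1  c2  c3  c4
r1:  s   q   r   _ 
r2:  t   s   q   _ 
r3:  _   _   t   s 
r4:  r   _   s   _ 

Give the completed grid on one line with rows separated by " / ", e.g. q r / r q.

s q r t / t s q r / q r t s / r t s q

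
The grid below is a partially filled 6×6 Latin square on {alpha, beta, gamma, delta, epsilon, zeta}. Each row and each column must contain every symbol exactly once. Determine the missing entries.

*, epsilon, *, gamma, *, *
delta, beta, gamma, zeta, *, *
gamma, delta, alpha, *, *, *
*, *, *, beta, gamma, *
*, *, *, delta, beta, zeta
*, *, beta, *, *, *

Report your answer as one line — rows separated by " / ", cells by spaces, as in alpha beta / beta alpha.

beta epsilon zeta gamma alpha delta / delta beta gamma zeta epsilon alpha / gamma delta alpha epsilon zeta beta / zeta alpha delta beta gamma epsilon / alpha gamma epsilon delta beta zeta / epsilon zeta beta alpha delta gamma

At row 3, column 4: row 3 has {alpha,gamma,delta}; column 4 has {beta,gamma,delta,zeta}; that leaves epsilon.
At row 3, column 5: row 3 has {alpha,gamma,delta,epsilon}; column 5 has {beta,gamma}; that leaves zeta.
At row 3, column 6: row 3 has {alpha,gamma,delta,epsilon,zeta}; column 6 has {zeta}; that leaves beta.
At row 5, column 3: row 5 has {beta,delta,zeta}; column 3 has {alpha,beta,gamma}; that leaves epsilon.
At row 6, column 4: row 6 has {beta}; column 4 has {beta,gamma,delta,epsilon,zeta}; that leaves alpha.
At row 5, column 1: row 5 has {beta,delta,epsilon,zeta}; column 1 has {gamma,delta}; that leaves alpha.
At row 5, column 2: row 5 has {alpha,beta,delta,epsilon,zeta}; column 2 has {beta,delta,epsilon}; that leaves gamma.
At row 6, column 2: row 6 has {alpha,beta}; column 2 has {beta,gamma,delta,epsilon}; that leaves zeta.
At row 4, column 2: row 4 has {beta,gamma}; column 2 has {beta,gamma,delta,epsilon,zeta}; that leaves alpha.
At row 6, column 1: row 6 has {alpha,beta,zeta}; column 1 has {alpha,gamma,delta}; that leaves epsilon.
At row 6, column 5: row 6 has {alpha,beta,epsilon,zeta}; column 5 has {beta,gamma,zeta}; that leaves delta.
At row 6, column 6: row 6 has {alpha,beta,delta,epsilon,zeta}; column 6 has {beta,zeta}; that leaves gamma.
At row 1, column 5: row 1 has {gamma,epsilon}; column 5 has {beta,gamma,delta,zeta}; that leaves alpha.
At row 1, column 6: row 1 has {alpha,gamma,epsilon}; column 6 has {beta,gamma,zeta}; that leaves delta.
At row 2, column 5: row 2 has {beta,gamma,delta,zeta}; column 5 has {alpha,beta,gamma,delta,zeta}; that leaves epsilon.
At row 2, column 6: row 2 has {beta,gamma,delta,epsilon,zeta}; column 6 has {beta,gamma,delta,zeta}; that leaves alpha.
At row 4, column 1: row 4 has {alpha,beta,gamma}; column 1 has {alpha,gamma,delta,epsilon}; that leaves zeta.
At row 4, column 3: row 4 has {alpha,beta,gamma,zeta}; column 3 has {alpha,beta,gamma,epsilon}; that leaves delta.
At row 4, column 6: row 4 has {alpha,beta,gamma,delta,zeta}; column 6 has {alpha,beta,gamma,delta,zeta}; that leaves epsilon.
At row 1, column 1: row 1 has {alpha,gamma,delta,epsilon}; column 1 has {alpha,gamma,delta,epsilon,zeta}; that leaves beta.
At row 1, column 3: row 1 has {alpha,beta,gamma,delta,epsilon}; column 3 has {alpha,beta,gamma,delta,epsilon}; that leaves zeta.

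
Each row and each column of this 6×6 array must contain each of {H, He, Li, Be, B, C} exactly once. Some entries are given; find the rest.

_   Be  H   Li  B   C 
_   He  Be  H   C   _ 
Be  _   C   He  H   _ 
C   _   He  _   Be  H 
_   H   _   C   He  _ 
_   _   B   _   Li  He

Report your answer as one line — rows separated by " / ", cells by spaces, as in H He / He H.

(r1,c1): row 1 has {H,Li,Be,B,C}; column 1 has {Be,C}, so it must be He.
(r4,c4): row 4 has {H,He,Be,C}; column 4 has {H,He,Li,C}, so it must be B.
(r5,c3): row 5 has {H,He,C}; column 3 has {H,He,Be,B,C}, so it must be Li.
(r6,c1): row 6 has {He,Li,B}; column 1 has {He,Be,C}, so it must be H.
(r6,c2): row 6 has {H,He,Li,B}; column 2 has {H,He,Be}, so it must be C.
(r6,c4): row 6 has {H,He,Li,B,C}; column 4 has {H,He,Li,B,C}, so it must be Be.
(r4,c2): row 4 has {H,He,Be,B,C}; column 2 has {H,He,Be,C}, so it must be Li.
(r5,c1): row 5 has {H,He,Li,C}; column 1 has {H,He,Be,C}, so it must be B.
(r5,c6): row 5 has {H,He,Li,B,C}; column 6 has {H,He,C}, so it must be Be.
(r2,c1): row 2 has {H,He,Be,C}; column 1 has {H,He,Be,B,C}, so it must be Li.
(r2,c6): row 2 has {H,He,Li,Be,C}; column 6 has {H,He,Be,C}, so it must be B.
(r3,c2): row 3 has {H,He,Be,C}; column 2 has {H,He,Li,Be,C}, so it must be B.
(r3,c6): row 3 has {H,He,Be,B,C}; column 6 has {H,He,Be,B,C}, so it must be Li.

He Be H Li B C / Li He Be H C B / Be B C He H Li / C Li He B Be H / B H Li C He Be / H C B Be Li He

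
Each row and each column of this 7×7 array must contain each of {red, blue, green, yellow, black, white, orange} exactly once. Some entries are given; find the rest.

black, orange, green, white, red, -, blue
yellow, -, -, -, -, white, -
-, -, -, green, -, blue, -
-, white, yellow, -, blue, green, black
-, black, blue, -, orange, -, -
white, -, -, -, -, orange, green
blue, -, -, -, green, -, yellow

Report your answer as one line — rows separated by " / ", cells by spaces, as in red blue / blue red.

(r1,c6) = yellow
(r2,c5) = black
(r5,c6) = red
(r5,c7) = white
(r6,c5) = yellow
(r7,c2) = red
(r7,c6) = black
(r3,c2) = yellow
(r3,c5) = white
(r5,c1) = green
(r5,c4) = yellow
(r6,c2) = blue
(r7,c4) = orange
(r2,c2) = green
(r4,c4) = red
(r6,c4) = black
(r7,c3) = white
(r2,c4) = blue
(r4,c1) = orange
(r6,c3) = red
(r2,c3) = orange
(r2,c7) = red
(r3,c1) = red
(r3,c3) = black
(r3,c7) = orange

black orange green white red yellow blue / yellow green orange blue black white red / red yellow black green white blue orange / orange white yellow red blue green black / green black blue yellow orange red white / white blue red black yellow orange green / blue red white orange green black yellow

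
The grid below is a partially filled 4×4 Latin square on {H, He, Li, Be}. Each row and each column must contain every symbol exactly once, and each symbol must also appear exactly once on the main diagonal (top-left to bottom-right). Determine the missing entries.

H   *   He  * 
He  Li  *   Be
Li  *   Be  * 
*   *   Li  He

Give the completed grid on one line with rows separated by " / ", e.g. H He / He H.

H Be He Li / He Li H Be / Li He Be H / Be H Li He

Cell (r1,c2): row 1 has {H,He}; column 2 has {Li} → Be.
Cell (r1,c4): row 1 has {H,He,Be}; column 4 has {He,Be} → Li.
Cell (r2,c3): row 2 has {He,Li,Be}; column 3 has {He,Li,Be} → H.
Cell (r3,c4): row 3 has {Li,Be}; column 4 has {He,Li,Be} → H.
Cell (r4,c1): row 4 has {He,Li}; column 1 has {H,He,Li} → Be.
Cell (r4,c2): row 4 has {He,Li,Be}; column 2 has {Li,Be} → H.
Cell (r3,c2): row 3 has {H,Li,Be}; column 2 has {H,Li,Be} → He.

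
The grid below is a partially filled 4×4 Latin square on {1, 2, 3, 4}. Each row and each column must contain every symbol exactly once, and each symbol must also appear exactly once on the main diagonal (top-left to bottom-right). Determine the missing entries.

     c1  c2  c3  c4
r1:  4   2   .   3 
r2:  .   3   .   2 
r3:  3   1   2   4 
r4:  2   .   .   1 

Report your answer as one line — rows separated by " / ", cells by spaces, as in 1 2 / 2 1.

4 2 1 3 / 1 3 4 2 / 3 1 2 4 / 2 4 3 1

(r1,c3) = 1
(r2,c1) = 1
(r2,c3) = 4
(r4,c2) = 4
(r4,c3) = 3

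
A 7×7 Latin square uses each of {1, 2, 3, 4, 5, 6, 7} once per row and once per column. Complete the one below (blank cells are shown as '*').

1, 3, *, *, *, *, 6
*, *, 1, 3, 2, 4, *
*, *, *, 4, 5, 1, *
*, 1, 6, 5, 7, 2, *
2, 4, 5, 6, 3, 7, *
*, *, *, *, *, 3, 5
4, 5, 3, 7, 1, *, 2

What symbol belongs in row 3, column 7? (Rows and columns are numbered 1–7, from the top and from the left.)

3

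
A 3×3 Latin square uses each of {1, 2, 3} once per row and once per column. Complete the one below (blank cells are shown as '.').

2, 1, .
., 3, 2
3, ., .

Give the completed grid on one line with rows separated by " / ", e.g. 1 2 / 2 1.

(r1,c3): row 1 has {1,2}; column 3 has {2}, so it must be 3.
(r2,c1): row 2 has {2,3}; column 1 has {2,3}, so it must be 1.
(r3,c2): row 3 has {3}; column 2 has {1,3}, so it must be 2.
(r3,c3): row 3 has {2,3}; column 3 has {2,3}, so it must be 1.

2 1 3 / 1 3 2 / 3 2 1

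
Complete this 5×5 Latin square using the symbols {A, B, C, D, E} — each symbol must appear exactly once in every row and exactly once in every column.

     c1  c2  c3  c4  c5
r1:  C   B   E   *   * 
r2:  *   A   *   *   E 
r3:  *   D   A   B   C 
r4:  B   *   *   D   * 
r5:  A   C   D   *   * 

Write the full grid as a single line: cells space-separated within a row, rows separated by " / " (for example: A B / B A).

row 1 has {B,C,E}; column 4 has {B,D} — only A is left for (r1,c4).
row 1 has {A,B,C,E}; column 5 has {C,E} — only D is left for (r1,c5).
row 2 has {A,E}; column 1 has {A,B,C} — only D is left for (r2,c1).
row 2 has {A,D,E}; column 4 has {A,B,D} — only C is left for (r2,c4).
row 3 has {A,B,C,D}; column 1 has {A,B,C,D} — only E is left for (r3,c1).
row 4 has {B,D}; column 2 has {A,B,C,D} — only E is left for (r4,c2).
row 4 has {B,D,E}; column 3 has {A,D,E} — only C is left for (r4,c3).
row 4 has {B,C,D,E}; column 5 has {C,D,E} — only A is left for (r4,c5).
row 5 has {A,C,D}; column 4 has {A,B,C,D} — only E is left for (r5,c4).
row 5 has {A,C,D,E}; column 5 has {A,C,D,E} — only B is left for (r5,c5).
row 2 has {A,C,D,E}; column 3 has {A,C,D,E} — only B is left for (r2,c3).

C B E A D / D A B C E / E D A B C / B E C D A / A C D E B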